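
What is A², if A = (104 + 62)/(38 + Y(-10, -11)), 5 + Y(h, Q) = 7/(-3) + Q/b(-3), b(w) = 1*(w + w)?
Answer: 110224/4225 ≈ 26.089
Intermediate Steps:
b(w) = 2*w (b(w) = 1*(2*w) = 2*w)
Y(h, Q) = -22/3 - Q/6 (Y(h, Q) = -5 + (7/(-3) + Q/((2*(-3)))) = -5 + (7*(-⅓) + Q/(-6)) = -5 + (-7/3 + Q*(-⅙)) = -5 + (-7/3 - Q/6) = -22/3 - Q/6)
A = 332/65 (A = (104 + 62)/(38 + (-22/3 - ⅙*(-11))) = 166/(38 + (-22/3 + 11/6)) = 166/(38 - 11/2) = 166/(65/2) = 166*(2/65) = 332/65 ≈ 5.1077)
A² = (332/65)² = 110224/4225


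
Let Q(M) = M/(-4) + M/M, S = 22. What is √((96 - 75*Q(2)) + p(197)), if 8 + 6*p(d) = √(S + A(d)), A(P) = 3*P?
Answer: √(2058 + 6*√613)/6 ≈ 7.8290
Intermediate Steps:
p(d) = -4/3 + √(22 + 3*d)/6
Q(M) = 1 - M/4 (Q(M) = M*(-¼) + 1 = -M/4 + 1 = 1 - M/4)
√((96 - 75*Q(2)) + p(197)) = √((96 - 75*(1 - ¼*2)) + (-4/3 + √(22 + 3*197)/6)) = √((96 - 75*(1 - ½)) + (-4/3 + √(22 + 591)/6)) = √((96 - 75*½) + (-4/3 + √613/6)) = √((96 - 75/2) + (-4/3 + √613/6)) = √(117/2 + (-4/3 + √613/6)) = √(343/6 + √613/6)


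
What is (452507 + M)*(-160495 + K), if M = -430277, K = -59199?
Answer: -4883797620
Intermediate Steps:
(452507 + M)*(-160495 + K) = (452507 - 430277)*(-160495 - 59199) = 22230*(-219694) = -4883797620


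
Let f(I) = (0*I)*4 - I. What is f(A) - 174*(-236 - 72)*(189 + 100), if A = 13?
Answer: 15488075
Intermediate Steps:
f(I) = -I (f(I) = 0*4 - I = 0 - I = -I)
f(A) - 174*(-236 - 72)*(189 + 100) = -1*13 - 174*(-236 - 72)*(189 + 100) = -13 - (-53592)*289 = -13 - 174*(-89012) = -13 + 15488088 = 15488075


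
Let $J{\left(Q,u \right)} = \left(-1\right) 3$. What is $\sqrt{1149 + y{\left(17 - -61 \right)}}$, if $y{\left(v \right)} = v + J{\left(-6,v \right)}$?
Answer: $6 \sqrt{34} \approx 34.986$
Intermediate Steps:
$J{\left(Q,u \right)} = -3$
$y{\left(v \right)} = -3 + v$ ($y{\left(v \right)} = v - 3 = -3 + v$)
$\sqrt{1149 + y{\left(17 - -61 \right)}} = \sqrt{1149 + \left(-3 + \left(17 - -61\right)\right)} = \sqrt{1149 + \left(-3 + \left(17 + 61\right)\right)} = \sqrt{1149 + \left(-3 + 78\right)} = \sqrt{1149 + 75} = \sqrt{1224} = 6 \sqrt{34}$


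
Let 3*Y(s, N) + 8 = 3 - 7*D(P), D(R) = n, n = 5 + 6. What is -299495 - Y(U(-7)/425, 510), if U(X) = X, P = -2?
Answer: -898403/3 ≈ -2.9947e+5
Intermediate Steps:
n = 11
D(R) = 11
Y(s, N) = -82/3 (Y(s, N) = -8/3 + (3 - 7*11)/3 = -8/3 + (3 - 77)/3 = -8/3 + (⅓)*(-74) = -8/3 - 74/3 = -82/3)
-299495 - Y(U(-7)/425, 510) = -299495 - 1*(-82/3) = -299495 + 82/3 = -898403/3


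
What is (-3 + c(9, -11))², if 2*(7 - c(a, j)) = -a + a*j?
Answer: 3364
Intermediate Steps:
c(a, j) = 7 + a/2 - a*j/2 (c(a, j) = 7 - (-a + a*j)/2 = 7 + (a/2 - a*j/2) = 7 + a/2 - a*j/2)
(-3 + c(9, -11))² = (-3 + (7 + (½)*9 - ½*9*(-11)))² = (-3 + (7 + 9/2 + 99/2))² = (-3 + 61)² = 58² = 3364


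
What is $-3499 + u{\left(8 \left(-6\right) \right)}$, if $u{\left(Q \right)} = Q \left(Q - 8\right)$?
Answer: $-811$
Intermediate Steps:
$u{\left(Q \right)} = Q \left(-8 + Q\right)$
$-3499 + u{\left(8 \left(-6\right) \right)} = -3499 + 8 \left(-6\right) \left(-8 + 8 \left(-6\right)\right) = -3499 - 48 \left(-8 - 48\right) = -3499 - -2688 = -3499 + 2688 = -811$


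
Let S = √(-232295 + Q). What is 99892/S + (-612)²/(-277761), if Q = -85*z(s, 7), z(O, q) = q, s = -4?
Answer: -124848/92587 - 49946*I*√232890/116445 ≈ -1.3484 - 206.99*I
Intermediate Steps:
Q = -595 (Q = -85*7 = -595)
S = I*√232890 (S = √(-232295 - 595) = √(-232890) = I*√232890 ≈ 482.59*I)
99892/S + (-612)²/(-277761) = 99892/((I*√232890)) + (-612)²/(-277761) = 99892*(-I*√232890/232890) + 374544*(-1/277761) = -49946*I*√232890/116445 - 124848/92587 = -124848/92587 - 49946*I*√232890/116445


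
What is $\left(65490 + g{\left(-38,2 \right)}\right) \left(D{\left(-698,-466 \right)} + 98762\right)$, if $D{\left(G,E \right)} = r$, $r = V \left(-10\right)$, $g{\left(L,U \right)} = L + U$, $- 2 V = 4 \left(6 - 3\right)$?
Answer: $6468295188$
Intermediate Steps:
$V = -6$ ($V = - \frac{4 \left(6 - 3\right)}{2} = - \frac{4 \cdot 3}{2} = \left(- \frac{1}{2}\right) 12 = -6$)
$r = 60$ ($r = \left(-6\right) \left(-10\right) = 60$)
$D{\left(G,E \right)} = 60$
$\left(65490 + g{\left(-38,2 \right)}\right) \left(D{\left(-698,-466 \right)} + 98762\right) = \left(65490 + \left(-38 + 2\right)\right) \left(60 + 98762\right) = \left(65490 - 36\right) 98822 = 65454 \cdot 98822 = 6468295188$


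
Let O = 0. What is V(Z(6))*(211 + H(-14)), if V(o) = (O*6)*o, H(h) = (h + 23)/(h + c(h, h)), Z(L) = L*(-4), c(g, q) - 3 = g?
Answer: 0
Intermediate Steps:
c(g, q) = 3 + g
Z(L) = -4*L
H(h) = (23 + h)/(3 + 2*h) (H(h) = (h + 23)/(h + (3 + h)) = (23 + h)/(3 + 2*h))
V(o) = 0 (V(o) = (0*6)*o = 0*o = 0)
V(Z(6))*(211 + H(-14)) = 0*(211 + (23 - 14)/(3 + 2*(-14))) = 0*(211 + 9/(3 - 28)) = 0*(211 + 9/(-25)) = 0*(211 - 1/25*9) = 0*(211 - 9/25) = 0*(5266/25) = 0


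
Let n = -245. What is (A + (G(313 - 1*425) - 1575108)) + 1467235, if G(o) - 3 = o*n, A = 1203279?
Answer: 1122849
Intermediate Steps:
G(o) = 3 - 245*o (G(o) = 3 + o*(-245) = 3 - 245*o)
(A + (G(313 - 1*425) - 1575108)) + 1467235 = (1203279 + ((3 - 245*(313 - 1*425)) - 1575108)) + 1467235 = (1203279 + ((3 - 245*(313 - 425)) - 1575108)) + 1467235 = (1203279 + ((3 - 245*(-112)) - 1575108)) + 1467235 = (1203279 + ((3 + 27440) - 1575108)) + 1467235 = (1203279 + (27443 - 1575108)) + 1467235 = (1203279 - 1547665) + 1467235 = -344386 + 1467235 = 1122849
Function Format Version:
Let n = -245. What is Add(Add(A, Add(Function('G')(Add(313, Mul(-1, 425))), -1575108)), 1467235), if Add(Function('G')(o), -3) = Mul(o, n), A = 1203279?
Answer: 1122849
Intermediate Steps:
Function('G')(o) = Add(3, Mul(-245, o)) (Function('G')(o) = Add(3, Mul(o, -245)) = Add(3, Mul(-245, o)))
Add(Add(A, Add(Function('G')(Add(313, Mul(-1, 425))), -1575108)), 1467235) = Add(Add(1203279, Add(Add(3, Mul(-245, Add(313, Mul(-1, 425)))), -1575108)), 1467235) = Add(Add(1203279, Add(Add(3, Mul(-245, Add(313, -425))), -1575108)), 1467235) = Add(Add(1203279, Add(Add(3, Mul(-245, -112)), -1575108)), 1467235) = Add(Add(1203279, Add(Add(3, 27440), -1575108)), 1467235) = Add(Add(1203279, Add(27443, -1575108)), 1467235) = Add(Add(1203279, -1547665), 1467235) = Add(-344386, 1467235) = 1122849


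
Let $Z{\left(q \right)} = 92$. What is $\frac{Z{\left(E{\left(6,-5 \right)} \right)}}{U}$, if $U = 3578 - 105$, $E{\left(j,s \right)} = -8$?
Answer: $\frac{4}{151} \approx 0.02649$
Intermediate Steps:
$U = 3473$ ($U = 3578 - 105 = 3473$)
$\frac{Z{\left(E{\left(6,-5 \right)} \right)}}{U} = \frac{92}{3473} = 92 \cdot \frac{1}{3473} = \frac{4}{151}$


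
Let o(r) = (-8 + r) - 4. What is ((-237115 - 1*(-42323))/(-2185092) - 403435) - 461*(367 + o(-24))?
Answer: -23364764800/42021 ≈ -5.5603e+5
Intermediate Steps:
o(r) = -12 + r
((-237115 - 1*(-42323))/(-2185092) - 403435) - 461*(367 + o(-24)) = ((-237115 - 1*(-42323))/(-2185092) - 403435) - 461*(367 + (-12 - 24)) = ((-237115 + 42323)*(-1/2185092) - 403435) - 461*(367 - 36) = (-194792*(-1/2185092) - 403435) - 461*331 = (3746/42021 - 403435) - 152591 = -16952738389/42021 - 152591 = -23364764800/42021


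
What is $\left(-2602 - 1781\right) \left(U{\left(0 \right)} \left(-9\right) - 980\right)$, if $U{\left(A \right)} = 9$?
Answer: $4650363$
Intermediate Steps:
$\left(-2602 - 1781\right) \left(U{\left(0 \right)} \left(-9\right) - 980\right) = \left(-2602 - 1781\right) \left(9 \left(-9\right) - 980\right) = - 4383 \left(-81 - 980\right) = \left(-4383\right) \left(-1061\right) = 4650363$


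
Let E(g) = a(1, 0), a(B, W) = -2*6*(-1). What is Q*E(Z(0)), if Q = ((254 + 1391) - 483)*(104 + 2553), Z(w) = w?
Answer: 37049208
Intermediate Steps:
a(B, W) = 12 (a(B, W) = -12*(-1) = 12)
E(g) = 12
Q = 3087434 (Q = (1645 - 483)*2657 = 1162*2657 = 3087434)
Q*E(Z(0)) = 3087434*12 = 37049208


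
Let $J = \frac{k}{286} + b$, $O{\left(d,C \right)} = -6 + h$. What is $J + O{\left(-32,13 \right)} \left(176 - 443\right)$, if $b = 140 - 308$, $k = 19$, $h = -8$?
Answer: $\frac{1021039}{286} \approx 3570.1$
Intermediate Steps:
$O{\left(d,C \right)} = -14$ ($O{\left(d,C \right)} = -6 - 8 = -14$)
$b = -168$
$J = - \frac{48029}{286}$ ($J = \frac{19}{286} - 168 = - \frac{48029}{286} \approx -167.93$)
$J + O{\left(-32,13 \right)} \left(176 - 443\right) = - \frac{48029}{286} - 14 \left(176 - 443\right) = - \frac{48029}{286} - -3738 = - \frac{48029}{286} + 3738 = \frac{1021039}{286}$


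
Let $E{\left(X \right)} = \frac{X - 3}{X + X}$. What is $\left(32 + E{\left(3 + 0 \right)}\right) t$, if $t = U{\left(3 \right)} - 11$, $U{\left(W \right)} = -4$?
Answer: $-480$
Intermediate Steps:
$t = -15$ ($t = -4 - 11 = -15$)
$E{\left(X \right)} = \frac{-3 + X}{2 X}$
$\left(32 + E{\left(3 + 0 \right)}\right) t = \left(32 + \frac{-3 + \left(3 + 0\right)}{2 \left(3 + 0\right)}\right) \left(-15\right) = \left(32 + \frac{-3 + 3}{2 \cdot 3}\right) \left(-15\right) = \left(32 + \frac{1}{2} \cdot \frac{1}{3} \cdot 0\right) \left(-15\right) = \left(32 + 0\right) \left(-15\right) = 32 \left(-15\right) = -480$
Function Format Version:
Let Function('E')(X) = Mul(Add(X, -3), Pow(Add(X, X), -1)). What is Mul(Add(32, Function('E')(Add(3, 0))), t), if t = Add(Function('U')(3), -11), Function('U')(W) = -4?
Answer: -480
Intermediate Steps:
t = -15 (t = Add(-4, -11) = -15)
Function('E')(X) = Mul(Rational(1, 2), Pow(X, -1), Add(-3, X)) (Function('E')(X) = Mul(Add(-3, X), Pow(Mul(2, X), -1)) = Mul(Add(-3, X), Mul(Rational(1, 2), Pow(X, -1))) = Mul(Rational(1, 2), Pow(X, -1), Add(-3, X)))
Mul(Add(32, Function('E')(Add(3, 0))), t) = Mul(Add(32, Mul(Rational(1, 2), Pow(Add(3, 0), -1), Add(-3, Add(3, 0)))), -15) = Mul(Add(32, Mul(Rational(1, 2), Pow(3, -1), Add(-3, 3))), -15) = Mul(Add(32, Mul(Rational(1, 2), Rational(1, 3), 0)), -15) = Mul(Add(32, 0), -15) = Mul(32, -15) = -480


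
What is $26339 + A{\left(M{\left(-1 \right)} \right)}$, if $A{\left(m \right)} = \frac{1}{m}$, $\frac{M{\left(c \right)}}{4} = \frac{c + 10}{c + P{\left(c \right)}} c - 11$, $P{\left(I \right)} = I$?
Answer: $\frac{684813}{26} \approx 26339.0$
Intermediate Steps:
$M{\left(c \right)} = -24 + 2 c$ ($M{\left(c \right)} = 4 \left(\frac{c + 10}{c + c} c - 11\right) = 4 \left(\frac{10 + c}{2 c} c - 11\right) = 4 \left(\left(5 + \frac{c}{2}\right) - 11\right) = 4 \left(-6 + \frac{c}{2}\right) = -24 + 2 c$)
$26339 + A{\left(M{\left(-1 \right)} \right)} = 26339 + \frac{1}{-24 + 2 \left(-1\right)} = 26339 + \frac{1}{-24 - 2} = 26339 + \frac{1}{-26} = 26339 - \frac{1}{26} = \frac{684813}{26}$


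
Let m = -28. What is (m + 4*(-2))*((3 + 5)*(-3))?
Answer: 864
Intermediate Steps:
(m + 4*(-2))*((3 + 5)*(-3)) = (-28 + 4*(-2))*((3 + 5)*(-3)) = (-28 - 8)*(8*(-3)) = -36*(-24) = 864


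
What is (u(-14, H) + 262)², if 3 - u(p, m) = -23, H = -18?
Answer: 82944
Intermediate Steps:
u(p, m) = 26 (u(p, m) = 3 - 1*(-23) = 3 + 23 = 26)
(u(-14, H) + 262)² = (26 + 262)² = 288² = 82944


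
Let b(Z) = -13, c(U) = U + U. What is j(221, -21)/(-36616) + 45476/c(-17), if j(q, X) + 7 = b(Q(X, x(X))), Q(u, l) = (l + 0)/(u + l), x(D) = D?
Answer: -208143567/155618 ≈ -1337.5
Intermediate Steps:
Q(u, l) = l/(l + u)
c(U) = 2*U
j(q, X) = -20 (j(q, X) = -7 - 13 = -20)
j(221, -21)/(-36616) + 45476/c(-17) = -20/(-36616) + 45476/((2*(-17))) = -20*(-1/36616) + 45476/(-34) = 5/9154 + 45476*(-1/34) = 5/9154 - 22738/17 = -208143567/155618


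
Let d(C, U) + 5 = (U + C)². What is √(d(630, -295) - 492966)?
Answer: I*√380746 ≈ 617.05*I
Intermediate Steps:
d(C, U) = -5 + (C + U)² (d(C, U) = -5 + (U + C)² = -5 + (C + U)²)
√(d(630, -295) - 492966) = √((-5 + (630 - 295)²) - 492966) = √((-5 + 335²) - 492966) = √((-5 + 112225) - 492966) = √(112220 - 492966) = √(-380746) = I*√380746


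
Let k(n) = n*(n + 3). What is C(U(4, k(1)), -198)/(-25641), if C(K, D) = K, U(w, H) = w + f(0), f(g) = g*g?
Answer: -4/25641 ≈ -0.00015600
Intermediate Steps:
k(n) = n*(3 + n)
f(g) = g²
U(w, H) = w (U(w, H) = w + 0² = w + 0 = w)
C(U(4, k(1)), -198)/(-25641) = 4/(-25641) = 4*(-1/25641) = -4/25641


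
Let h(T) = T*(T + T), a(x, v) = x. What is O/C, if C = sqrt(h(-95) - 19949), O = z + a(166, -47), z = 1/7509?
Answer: -1246495*I*sqrt(211)/4753197 ≈ -3.8093*I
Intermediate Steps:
z = 1/7509 ≈ 0.00013317
O = 1246495/7509 (O = 1/7509 + 166 = 1246495/7509 ≈ 166.00)
h(T) = 2*T**2 (h(T) = T*(2*T) = 2*T**2)
C = 3*I*sqrt(211) (C = sqrt(2*(-95)**2 - 19949) = sqrt(2*9025 - 19949) = sqrt(18050 - 19949) = sqrt(-1899) = 3*I*sqrt(211) ≈ 43.578*I)
O/C = 1246495/(7509*((3*I*sqrt(211)))) = 1246495*(-I*sqrt(211)/633)/7509 = -1246495*I*sqrt(211)/4753197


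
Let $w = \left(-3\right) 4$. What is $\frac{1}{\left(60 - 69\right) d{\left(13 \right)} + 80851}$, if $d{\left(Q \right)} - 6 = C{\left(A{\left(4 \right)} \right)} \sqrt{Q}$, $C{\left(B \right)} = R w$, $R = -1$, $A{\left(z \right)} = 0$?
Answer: $\frac{80797}{6528003577} + \frac{108 \sqrt{13}}{6528003577} \approx 1.2437 \cdot 10^{-5}$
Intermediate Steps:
$w = -12$
$C{\left(B \right)} = 12$ ($C{\left(B \right)} = \left(-1\right) \left(-12\right) = 12$)
$d{\left(Q \right)} = 6 + 12 \sqrt{Q}$
$\frac{1}{\left(60 - 69\right) d{\left(13 \right)} + 80851} = \frac{1}{\left(60 - 69\right) \left(6 + 12 \sqrt{13}\right) + 80851} = \frac{1}{- 9 \left(6 + 12 \sqrt{13}\right) + 80851} = \frac{1}{\left(-54 - 108 \sqrt{13}\right) + 80851} = \frac{1}{80797 - 108 \sqrt{13}}$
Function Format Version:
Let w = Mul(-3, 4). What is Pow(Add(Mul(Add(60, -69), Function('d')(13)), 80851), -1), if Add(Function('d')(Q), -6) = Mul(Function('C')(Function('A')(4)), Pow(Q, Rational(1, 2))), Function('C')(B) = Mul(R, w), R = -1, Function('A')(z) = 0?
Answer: Add(Rational(80797, 6528003577), Mul(Rational(108, 6528003577), Pow(13, Rational(1, 2)))) ≈ 1.2437e-5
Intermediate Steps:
w = -12
Function('C')(B) = 12 (Function('C')(B) = Mul(-1, -12) = 12)
Function('d')(Q) = Add(6, Mul(12, Pow(Q, Rational(1, 2))))
Pow(Add(Mul(Add(60, -69), Function('d')(13)), 80851), -1) = Pow(Add(Mul(Add(60, -69), Add(6, Mul(12, Pow(13, Rational(1, 2))))), 80851), -1) = Pow(Add(Mul(-9, Add(6, Mul(12, Pow(13, Rational(1, 2))))), 80851), -1) = Pow(Add(Add(-54, Mul(-108, Pow(13, Rational(1, 2)))), 80851), -1) = Pow(Add(80797, Mul(-108, Pow(13, Rational(1, 2)))), -1)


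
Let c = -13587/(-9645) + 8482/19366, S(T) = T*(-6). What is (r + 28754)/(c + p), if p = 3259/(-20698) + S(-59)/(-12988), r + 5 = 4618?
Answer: 34905088705389083345/1738593435560081 ≈ 20077.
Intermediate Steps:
S(T) = -6*T
r = 4613 (r = -5 + 4618 = 4613)
p = -6206873/33603203 (p = 3259/(-20698) - 6*(-59)/(-12988) = 3259*(-1/20698) + 354*(-1/12988) = -3259/20698 - 177/6494 = -6206873/33603203 ≈ -0.18471)
c = 57489122/31130845 (c = -13587*(-1/9645) + 8482*(1/19366) = 4529/3215 + 4241/9683 = 57489122/31130845 ≈ 1.8467)
(r + 28754)/(c + p) = (4613 + 28754)/(57489122/31130845 - 6206873/33603203) = 33367/(1738593435560081/1046096104096535) = 33367*(1046096104096535/1738593435560081) = 34905088705389083345/1738593435560081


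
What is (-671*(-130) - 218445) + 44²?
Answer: -129279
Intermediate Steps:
(-671*(-130) - 218445) + 44² = (87230 - 218445) + 1936 = -131215 + 1936 = -129279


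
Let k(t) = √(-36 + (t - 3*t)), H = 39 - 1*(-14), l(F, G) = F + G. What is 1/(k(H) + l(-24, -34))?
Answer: -29/1753 - I*√142/3506 ≈ -0.016543 - 0.0033989*I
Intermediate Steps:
H = 53 (H = 39 + 14 = 53)
k(t) = √(-36 - 2*t)
1/(k(H) + l(-24, -34)) = 1/(√(-36 - 2*53) + (-24 - 34)) = 1/(√(-36 - 106) - 58) = 1/(√(-142) - 58) = 1/(I*√142 - 58) = 1/(-58 + I*√142)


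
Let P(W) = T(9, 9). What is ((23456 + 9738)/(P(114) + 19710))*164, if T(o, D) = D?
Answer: 777688/2817 ≈ 276.07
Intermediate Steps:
P(W) = 9
((23456 + 9738)/(P(114) + 19710))*164 = ((23456 + 9738)/(9 + 19710))*164 = (33194/19719)*164 = (33194*(1/19719))*164 = (4742/2817)*164 = 777688/2817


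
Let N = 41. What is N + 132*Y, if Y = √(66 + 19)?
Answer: 41 + 132*√85 ≈ 1258.0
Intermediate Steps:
Y = √85 ≈ 9.2195
N + 132*Y = 41 + 132*√85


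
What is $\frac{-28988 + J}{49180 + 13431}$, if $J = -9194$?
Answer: $- \frac{2246}{3683} \approx -0.60983$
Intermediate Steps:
$\frac{-28988 + J}{49180 + 13431} = \frac{-28988 - 9194}{49180 + 13431} = - \frac{38182}{62611} = \left(-38182\right) \frac{1}{62611} = - \frac{2246}{3683}$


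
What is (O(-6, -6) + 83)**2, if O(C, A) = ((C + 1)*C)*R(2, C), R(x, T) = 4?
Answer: 41209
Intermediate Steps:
O(C, A) = 4*C*(1 + C) (O(C, A) = ((C + 1)*C)*4 = ((1 + C)*C)*4 = (C*(1 + C))*4 = 4*C*(1 + C))
(O(-6, -6) + 83)**2 = (4*(-6)*(1 - 6) + 83)**2 = (4*(-6)*(-5) + 83)**2 = (120 + 83)**2 = 203**2 = 41209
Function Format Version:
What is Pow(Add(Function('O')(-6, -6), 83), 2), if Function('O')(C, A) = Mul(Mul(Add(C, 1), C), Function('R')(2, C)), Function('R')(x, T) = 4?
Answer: 41209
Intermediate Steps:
Function('O')(C, A) = Mul(4, C, Add(1, C)) (Function('O')(C, A) = Mul(Mul(Add(C, 1), C), 4) = Mul(Mul(Add(1, C), C), 4) = Mul(Mul(C, Add(1, C)), 4) = Mul(4, C, Add(1, C)))
Pow(Add(Function('O')(-6, -6), 83), 2) = Pow(Add(Mul(4, -6, Add(1, -6)), 83), 2) = Pow(Add(Mul(4, -6, -5), 83), 2) = Pow(Add(120, 83), 2) = Pow(203, 2) = 41209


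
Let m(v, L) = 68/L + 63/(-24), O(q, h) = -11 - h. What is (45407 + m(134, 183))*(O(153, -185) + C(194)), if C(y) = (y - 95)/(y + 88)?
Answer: 363139535187/45872 ≈ 7.9164e+6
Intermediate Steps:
C(y) = (-95 + y)/(88 + y)
m(v, L) = -21/8 + 68/L (m(v, L) = 68/L + 63*(-1/24) = 68/L - 21/8 = -21/8 + 68/L)
(45407 + m(134, 183))*(O(153, -185) + C(194)) = (45407 + (-21/8 + 68/183))*((-11 - 1*(-185)) + (-95 + 194)/(88 + 194)) = (45407 + (-21/8 + 68*(1/183)))*((-11 + 185) + 99/282) = (45407 + (-21/8 + 68/183))*(174 + (1/282)*99) = (45407 - 3299/1464)*(174 + 33/94) = (66472549/1464)*(16389/94) = 363139535187/45872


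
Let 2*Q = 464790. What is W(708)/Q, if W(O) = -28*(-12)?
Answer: 112/77465 ≈ 0.0014458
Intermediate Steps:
Q = 232395 (Q = (1/2)*464790 = 232395)
W(O) = 336
W(708)/Q = 336/232395 = 336*(1/232395) = 112/77465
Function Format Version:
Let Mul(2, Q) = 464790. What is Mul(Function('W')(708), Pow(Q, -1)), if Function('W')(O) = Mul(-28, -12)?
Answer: Rational(112, 77465) ≈ 0.0014458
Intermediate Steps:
Q = 232395 (Q = Mul(Rational(1, 2), 464790) = 232395)
Function('W')(O) = 336
Mul(Function('W')(708), Pow(Q, -1)) = Mul(336, Pow(232395, -1)) = Mul(336, Rational(1, 232395)) = Rational(112, 77465)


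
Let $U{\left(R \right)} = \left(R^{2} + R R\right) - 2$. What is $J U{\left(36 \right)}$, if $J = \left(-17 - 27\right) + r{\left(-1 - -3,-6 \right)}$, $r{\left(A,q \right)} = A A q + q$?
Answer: $-191660$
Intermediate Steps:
$r{\left(A,q \right)} = q + q A^{2}$ ($r{\left(A,q \right)} = A^{2} q + q = q A^{2} + q = q + q A^{2}$)
$U{\left(R \right)} = -2 + 2 R^{2}$ ($U{\left(R \right)} = \left(R^{2} + R^{2}\right) - 2 = 2 R^{2} - 2 = -2 + 2 R^{2}$)
$J = -74$ ($J = \left(-17 - 27\right) - 6 \left(1 + \left(-1 - -3\right)^{2}\right) = -44 - 6 \left(1 + \left(-1 + 3\right)^{2}\right) = -44 - 6 \left(1 + 2^{2}\right) = -44 - 6 \left(1 + 4\right) = -44 - 30 = -74$)
$J U{\left(36 \right)} = - 74 \left(-2 + 2 \cdot 36^{2}\right) = - 74 \left(-2 + 2 \cdot 1296\right) = - 74 \left(-2 + 2592\right) = \left(-74\right) 2590 = -191660$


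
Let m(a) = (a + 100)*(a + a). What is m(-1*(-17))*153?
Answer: 608634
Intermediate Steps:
m(a) = 2*a*(100 + a) (m(a) = (100 + a)*(2*a) = 2*a*(100 + a))
m(-1*(-17))*153 = (2*(-1*(-17))*(100 - 1*(-17)))*153 = (2*17*(100 + 17))*153 = (2*17*117)*153 = 3978*153 = 608634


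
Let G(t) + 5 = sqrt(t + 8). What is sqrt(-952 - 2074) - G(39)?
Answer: 5 - sqrt(47) + I*sqrt(3026) ≈ -1.8557 + 55.009*I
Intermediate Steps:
G(t) = -5 + sqrt(8 + t) (G(t) = -5 + sqrt(t + 8) = -5 + sqrt(8 + t))
sqrt(-952 - 2074) - G(39) = sqrt(-952 - 2074) - (-5 + sqrt(8 + 39)) = sqrt(-3026) - (-5 + sqrt(47)) = I*sqrt(3026) + (5 - sqrt(47)) = 5 - sqrt(47) + I*sqrt(3026)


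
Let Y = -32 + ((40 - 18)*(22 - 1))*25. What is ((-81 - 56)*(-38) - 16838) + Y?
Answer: -114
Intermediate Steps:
Y = 11518 (Y = -32 + (22*21)*25 = -32 + 462*25 = -32 + 11550 = 11518)
((-81 - 56)*(-38) - 16838) + Y = ((-81 - 56)*(-38) - 16838) + 11518 = (-137*(-38) - 16838) + 11518 = (5206 - 16838) + 11518 = -11632 + 11518 = -114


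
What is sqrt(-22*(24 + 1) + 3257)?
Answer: sqrt(2707) ≈ 52.029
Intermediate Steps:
sqrt(-22*(24 + 1) + 3257) = sqrt(-22*25 + 3257) = sqrt(-550 + 3257) = sqrt(2707)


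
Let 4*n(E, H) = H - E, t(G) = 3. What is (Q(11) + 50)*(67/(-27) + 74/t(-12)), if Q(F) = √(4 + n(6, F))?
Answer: 29950/27 + 599*√21/54 ≈ 1160.1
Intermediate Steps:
n(E, H) = -E/4 + H/4 (n(E, H) = (H - E)/4 = -E/4 + H/4)
Q(F) = √(5/2 + F/4) (Q(F) = √(4 + (-¼*6 + F/4)) = √(4 + (-3/2 + F/4)) = √(5/2 + F/4))
(Q(11) + 50)*(67/(-27) + 74/t(-12)) = (√(10 + 11)/2 + 50)*(67/(-27) + 74/3) = (√21/2 + 50)*(67*(-1/27) + 74*(⅓)) = (50 + √21/2)*(-67/27 + 74/3) = (50 + √21/2)*(599/27) = 29950/27 + 599*√21/54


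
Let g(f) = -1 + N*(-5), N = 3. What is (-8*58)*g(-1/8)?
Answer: 7424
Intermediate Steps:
g(f) = -16 (g(f) = -1 + 3*(-5) = -1 - 15 = -16)
(-8*58)*g(-1/8) = -8*58*(-16) = -464*(-16) = 7424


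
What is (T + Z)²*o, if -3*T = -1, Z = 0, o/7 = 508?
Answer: 3556/9 ≈ 395.11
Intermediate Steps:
o = 3556 (o = 7*508 = 3556)
T = ⅓ (T = -⅓*(-1) = ⅓ ≈ 0.33333)
(T + Z)²*o = (⅓ + 0)²*3556 = (⅓)²*3556 = (⅑)*3556 = 3556/9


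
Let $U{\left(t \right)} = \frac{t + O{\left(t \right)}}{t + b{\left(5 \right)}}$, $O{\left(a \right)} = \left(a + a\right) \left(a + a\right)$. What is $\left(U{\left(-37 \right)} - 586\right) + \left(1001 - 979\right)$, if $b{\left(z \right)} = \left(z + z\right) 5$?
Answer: $- \frac{1893}{13} \approx -145.62$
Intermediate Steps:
$b{\left(z \right)} = 10 z$ ($b{\left(z \right)} = 2 z 5 = 10 z$)
$O{\left(a \right)} = 4 a^{2}$ ($O{\left(a \right)} = 2 a 2 a = 4 a^{2}$)
$U{\left(t \right)} = \frac{t + 4 t^{2}}{50 + t}$ ($U{\left(t \right)} = \frac{t + 4 t^{2}}{t + 10 \cdot 5} = \frac{t + 4 t^{2}}{t + 50} = \frac{t + 4 t^{2}}{50 + t}$)
$\left(U{\left(-37 \right)} - 586\right) + \left(1001 - 979\right) = \left(- \frac{37 \left(1 + 4 \left(-37\right)\right)}{50 - 37} - 586\right) + \left(1001 - 979\right) = \left(- \frac{37 \left(1 - 148\right)}{13} - 586\right) + \left(1001 - 979\right) = \left(\left(-37\right) \frac{1}{13} \left(-147\right) - 586\right) + 22 = \left(\frac{5439}{13} - 586\right) + 22 = - \frac{2179}{13} + 22 = - \frac{1893}{13}$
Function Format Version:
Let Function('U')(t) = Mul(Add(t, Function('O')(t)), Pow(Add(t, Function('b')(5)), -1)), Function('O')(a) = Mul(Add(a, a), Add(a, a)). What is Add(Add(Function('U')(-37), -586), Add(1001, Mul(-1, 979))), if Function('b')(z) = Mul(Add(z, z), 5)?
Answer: Rational(-1893, 13) ≈ -145.62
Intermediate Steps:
Function('b')(z) = Mul(10, z) (Function('b')(z) = Mul(Mul(2, z), 5) = Mul(10, z))
Function('O')(a) = Mul(4, Pow(a, 2)) (Function('O')(a) = Mul(Mul(2, a), Mul(2, a)) = Mul(4, Pow(a, 2)))
Function('U')(t) = Mul(Pow(Add(50, t), -1), Add(t, Mul(4, Pow(t, 2)))) (Function('U')(t) = Mul(Add(t, Mul(4, Pow(t, 2))), Pow(Add(t, Mul(10, 5)), -1)) = Mul(Add(t, Mul(4, Pow(t, 2))), Pow(Add(t, 50), -1)) = Mul(Add(t, Mul(4, Pow(t, 2))), Pow(Add(50, t), -1)) = Mul(Pow(Add(50, t), -1), Add(t, Mul(4, Pow(t, 2)))))
Add(Add(Function('U')(-37), -586), Add(1001, Mul(-1, 979))) = Add(Add(Mul(-37, Pow(Add(50, -37), -1), Add(1, Mul(4, -37))), -586), Add(1001, Mul(-1, 979))) = Add(Add(Mul(-37, Pow(13, -1), Add(1, -148)), -586), Add(1001, -979)) = Add(Add(Mul(-37, Rational(1, 13), -147), -586), 22) = Add(Add(Rational(5439, 13), -586), 22) = Add(Rational(-2179, 13), 22) = Rational(-1893, 13)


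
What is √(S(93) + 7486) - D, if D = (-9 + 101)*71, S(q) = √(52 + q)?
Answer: -6532 + √(7486 + √145) ≈ -6445.4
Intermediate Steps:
D = 6532 (D = 92*71 = 6532)
√(S(93) + 7486) - D = √(√(52 + 93) + 7486) - 1*6532 = √(√145 + 7486) - 6532 = √(7486 + √145) - 6532 = -6532 + √(7486 + √145)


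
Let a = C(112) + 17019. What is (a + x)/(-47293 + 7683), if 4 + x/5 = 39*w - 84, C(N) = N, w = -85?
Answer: -58/19805 ≈ -0.0029286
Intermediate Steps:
a = 17131 (a = 112 + 17019 = 17131)
x = -17015 (x = -20 + 5*(39*(-85) - 84) = -20 + 5*(-3315 - 84) = -20 + 5*(-3399) = -20 - 16995 = -17015)
(a + x)/(-47293 + 7683) = (17131 - 17015)/(-47293 + 7683) = 116/(-39610) = 116*(-1/39610) = -58/19805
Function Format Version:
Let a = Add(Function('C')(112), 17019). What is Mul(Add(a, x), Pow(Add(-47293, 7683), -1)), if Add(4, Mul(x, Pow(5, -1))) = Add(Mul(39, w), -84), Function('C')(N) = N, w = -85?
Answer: Rational(-58, 19805) ≈ -0.0029286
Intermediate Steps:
a = 17131 (a = Add(112, 17019) = 17131)
x = -17015 (x = Add(-20, Mul(5, Add(Mul(39, -85), -84))) = Add(-20, Mul(5, Add(-3315, -84))) = Add(-20, Mul(5, -3399)) = Add(-20, -16995) = -17015)
Mul(Add(a, x), Pow(Add(-47293, 7683), -1)) = Mul(Add(17131, -17015), Pow(Add(-47293, 7683), -1)) = Mul(116, Pow(-39610, -1)) = Mul(116, Rational(-1, 39610)) = Rational(-58, 19805)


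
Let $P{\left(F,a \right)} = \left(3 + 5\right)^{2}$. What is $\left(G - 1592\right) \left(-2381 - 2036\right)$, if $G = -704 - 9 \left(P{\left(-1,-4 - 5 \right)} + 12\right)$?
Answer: $13162660$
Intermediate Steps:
$P{\left(F,a \right)} = 64$ ($P{\left(F,a \right)} = 8^{2} = 64$)
$G = -1388$ ($G = -704 - 9 \left(64 + 12\right) = -704 - 9 \cdot 76 = -704 - 684 = -1388$)
$\left(G - 1592\right) \left(-2381 - 2036\right) = \left(-1388 - 1592\right) \left(-2381 - 2036\right) = \left(-2980\right) \left(-4417\right) = 13162660$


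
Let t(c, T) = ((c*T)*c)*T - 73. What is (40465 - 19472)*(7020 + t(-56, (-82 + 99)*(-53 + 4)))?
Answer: 45681667571043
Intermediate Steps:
t(c, T) = -73 + T²*c² (t(c, T) = ((T*c)*c)*T - 73 = (T*c²)*T - 73 = T²*c² - 73 = -73 + T²*c²)
(40465 - 19472)*(7020 + t(-56, (-82 + 99)*(-53 + 4))) = (40465 - 19472)*(7020 + (-73 + ((-82 + 99)*(-53 + 4))²*(-56)²)) = 20993*(7020 + (-73 + (17*(-49))²*3136)) = 20993*(7020 + (-73 + (-833)²*3136)) = 20993*(7020 + (-73 + 693889*3136)) = 20993*(7020 + (-73 + 2176035904)) = 20993*(7020 + 2176035831) = 20993*2176042851 = 45681667571043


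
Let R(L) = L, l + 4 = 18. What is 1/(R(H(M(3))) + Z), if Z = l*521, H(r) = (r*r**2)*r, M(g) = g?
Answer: 1/7375 ≈ 0.00013559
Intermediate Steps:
l = 14 (l = -4 + 18 = 14)
H(r) = r**4 (H(r) = r**3*r = r**4)
Z = 7294 (Z = 14*521 = 7294)
1/(R(H(M(3))) + Z) = 1/(3**4 + 7294) = 1/(81 + 7294) = 1/7375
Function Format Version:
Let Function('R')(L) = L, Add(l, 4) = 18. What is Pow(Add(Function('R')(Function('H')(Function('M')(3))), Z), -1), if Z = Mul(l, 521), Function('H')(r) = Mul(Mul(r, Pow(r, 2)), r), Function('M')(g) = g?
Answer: Rational(1, 7375) ≈ 0.00013559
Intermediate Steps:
l = 14 (l = Add(-4, 18) = 14)
Function('H')(r) = Pow(r, 4) (Function('H')(r) = Mul(Pow(r, 3), r) = Pow(r, 4))
Z = 7294 (Z = Mul(14, 521) = 7294)
Pow(Add(Function('R')(Function('H')(Function('M')(3))), Z), -1) = Pow(Add(Pow(3, 4), 7294), -1) = Pow(Add(81, 7294), -1) = Pow(7375, -1) = Rational(1, 7375)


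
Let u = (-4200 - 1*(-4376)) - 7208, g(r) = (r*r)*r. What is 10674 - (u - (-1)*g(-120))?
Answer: 1745706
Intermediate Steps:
g(r) = r³ (g(r) = r²*r = r³)
u = -7032 (u = (-4200 + 4376) - 7208 = 176 - 7208 = -7032)
10674 - (u - (-1)*g(-120)) = 10674 - (-7032 - (-1)*(-120)³) = 10674 - (-7032 - (-1)*(-1728000)) = 10674 - (-7032 - 1*1728000) = 10674 - (-7032 - 1728000) = 10674 - 1*(-1735032) = 10674 + 1735032 = 1745706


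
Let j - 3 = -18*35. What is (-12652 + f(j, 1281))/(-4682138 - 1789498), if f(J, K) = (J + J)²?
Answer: -389966/1617909 ≈ -0.24103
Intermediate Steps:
j = -627 (j = 3 - 18*35 = 3 - 630 = -627)
f(J, K) = 4*J² (f(J, K) = (2*J)² = 4*J²)
(-12652 + f(j, 1281))/(-4682138 - 1789498) = (-12652 + 4*(-627)²)/(-4682138 - 1789498) = (-12652 + 4*393129)/(-6471636) = (-12652 + 1572516)*(-1/6471636) = 1559864*(-1/6471636) = -389966/1617909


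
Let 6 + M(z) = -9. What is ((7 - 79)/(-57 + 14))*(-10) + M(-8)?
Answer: -1365/43 ≈ -31.744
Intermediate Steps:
M(z) = -15 (M(z) = -6 - 9 = -15)
((7 - 79)/(-57 + 14))*(-10) + M(-8) = ((7 - 79)/(-57 + 14))*(-10) - 15 = -72/(-43)*(-10) - 15 = -72*(-1/43)*(-10) - 15 = (72/43)*(-10) - 15 = -720/43 - 15 = -1365/43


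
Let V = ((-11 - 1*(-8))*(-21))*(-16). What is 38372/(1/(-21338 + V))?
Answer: -857460712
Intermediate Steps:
V = -1008 (V = ((-11 + 8)*(-21))*(-16) = -3*(-21)*(-16) = 63*(-16) = -1008)
38372/(1/(-21338 + V)) = 38372/(1/(-21338 - 1008)) = 38372/(1/(-22346)) = 38372/(-1/22346) = 38372*(-22346) = -857460712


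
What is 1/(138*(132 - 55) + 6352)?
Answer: 1/16978 ≈ 5.8900e-5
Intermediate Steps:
1/(138*(132 - 55) + 6352) = 1/(138*77 + 6352) = 1/(10626 + 6352) = 1/16978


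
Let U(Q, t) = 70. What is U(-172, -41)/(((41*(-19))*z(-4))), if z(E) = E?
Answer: 35/1558 ≈ 0.022465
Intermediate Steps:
U(-172, -41)/(((41*(-19))*z(-4))) = 70/(((41*(-19))*(-4))) = 70/((-779*(-4))) = 70/3116 = 70*(1/3116) = 35/1558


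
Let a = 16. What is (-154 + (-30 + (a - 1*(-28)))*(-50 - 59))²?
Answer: 2822400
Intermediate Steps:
(-154 + (-30 + (a - 1*(-28)))*(-50 - 59))² = (-154 + (-30 + (16 - 1*(-28)))*(-50 - 59))² = (-154 + (-30 + (16 + 28))*(-109))² = (-154 + (-30 + 44)*(-109))² = (-154 + 14*(-109))² = (-154 - 1526)² = (-1680)² = 2822400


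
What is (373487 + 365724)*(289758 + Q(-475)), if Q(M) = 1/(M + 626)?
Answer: 32343038180849/151 ≈ 2.1419e+11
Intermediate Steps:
Q(M) = 1/(626 + M)
(373487 + 365724)*(289758 + Q(-475)) = (373487 + 365724)*(289758 + 1/(626 - 475)) = 739211*(289758 + 1/151) = 739211*(43753459/151) = 32343038180849/151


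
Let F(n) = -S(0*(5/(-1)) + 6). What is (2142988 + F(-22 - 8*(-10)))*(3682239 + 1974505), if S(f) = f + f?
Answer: 12122266630144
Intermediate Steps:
S(f) = 2*f
F(n) = -12 (F(n) = -2*(0*(5/(-1)) + 6) = -2*(0*(5*(-1)) + 6) = -2*(0*(-5) + 6) = -2*(0 + 6) = -2*6 = -1*12 = -12)
(2142988 + F(-22 - 8*(-10)))*(3682239 + 1974505) = (2142988 - 12)*(3682239 + 1974505) = 2142976*5656744 = 12122266630144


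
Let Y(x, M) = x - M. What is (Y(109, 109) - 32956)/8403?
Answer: -32956/8403 ≈ -3.9219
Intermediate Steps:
(Y(109, 109) - 32956)/8403 = ((109 - 1*109) - 32956)/8403 = ((109 - 109) - 32956)*(1/8403) = (0 - 32956)*(1/8403) = -32956*1/8403 = -32956/8403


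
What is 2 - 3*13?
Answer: -37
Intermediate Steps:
2 - 3*13 = 2 - 39 = -37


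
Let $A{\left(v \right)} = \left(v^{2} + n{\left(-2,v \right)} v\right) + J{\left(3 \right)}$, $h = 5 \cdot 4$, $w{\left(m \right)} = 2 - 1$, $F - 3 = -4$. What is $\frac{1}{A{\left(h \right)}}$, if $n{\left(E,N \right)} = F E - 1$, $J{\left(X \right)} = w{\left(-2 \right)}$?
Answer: $\frac{1}{421} \approx 0.0023753$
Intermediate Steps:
$F = -1$ ($F = 3 - 4 = -1$)
$w{\left(m \right)} = 1$
$J{\left(X \right)} = 1$
$h = 20$
$n{\left(E,N \right)} = -1 - E$ ($n{\left(E,N \right)} = - E - 1 = -1 - E$)
$A{\left(v \right)} = 1 + v + v^{2}$ ($A{\left(v \right)} = \left(v^{2} + \left(-1 - -2\right) v\right) + 1 = \left(v^{2} + \left(-1 + 2\right) v\right) + 1 = \left(v^{2} + 1 v\right) + 1 = \left(v^{2} + v\right) + 1 = \left(v + v^{2}\right) + 1 = 1 + v + v^{2}$)
$\frac{1}{A{\left(h \right)}} = \frac{1}{1 + 20 + 20^{2}} = \frac{1}{1 + 20 + 400} = \frac{1}{421}$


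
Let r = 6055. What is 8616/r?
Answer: 8616/6055 ≈ 1.4230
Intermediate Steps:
8616/r = 8616/6055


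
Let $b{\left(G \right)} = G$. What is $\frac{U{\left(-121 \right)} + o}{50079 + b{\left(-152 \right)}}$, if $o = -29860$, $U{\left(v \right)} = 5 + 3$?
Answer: $- \frac{29852}{49927} \approx -0.59791$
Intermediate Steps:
$U{\left(v \right)} = 8$
$\frac{U{\left(-121 \right)} + o}{50079 + b{\left(-152 \right)}} = \frac{8 - 29860}{50079 - 152} = - \frac{29852}{49927}$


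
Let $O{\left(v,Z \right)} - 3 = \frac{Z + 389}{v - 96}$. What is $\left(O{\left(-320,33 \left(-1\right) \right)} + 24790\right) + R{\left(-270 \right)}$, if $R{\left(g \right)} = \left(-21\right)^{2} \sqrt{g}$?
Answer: $\frac{2578383}{104} + 1323 i \sqrt{30} \approx 24792.0 + 7246.4 i$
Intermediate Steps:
$O{\left(v,Z \right)} = 3 + \frac{389 + Z}{-96 + v}$ ($O{\left(v,Z \right)} = 3 + \frac{Z + 389}{v - 96} = 3 + \frac{389 + Z}{-96 + v}$)
$R{\left(g \right)} = 441 \sqrt{g}$
$\left(O{\left(-320,33 \left(-1\right) \right)} + 24790\right) + R{\left(-270 \right)} = \left(\frac{101 + 33 \left(-1\right) + 3 \left(-320\right)}{-96 - 320} + 24790\right) + 441 \sqrt{-270} = \left(\frac{101 - 33 - 960}{-416} + 24790\right) + 441 \cdot 3 i \sqrt{30} = \left(\left(- \frac{1}{416}\right) \left(-892\right) + 24790\right) + 1323 i \sqrt{30} = \left(\frac{223}{104} + 24790\right) + 1323 i \sqrt{30} = \frac{2578383}{104} + 1323 i \sqrt{30}$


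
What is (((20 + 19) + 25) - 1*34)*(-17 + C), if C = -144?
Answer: -4830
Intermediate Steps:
(((20 + 19) + 25) - 1*34)*(-17 + C) = (((20 + 19) + 25) - 1*34)*(-17 - 144) = ((39 + 25) - 34)*(-161) = (64 - 34)*(-161) = 30*(-161) = -4830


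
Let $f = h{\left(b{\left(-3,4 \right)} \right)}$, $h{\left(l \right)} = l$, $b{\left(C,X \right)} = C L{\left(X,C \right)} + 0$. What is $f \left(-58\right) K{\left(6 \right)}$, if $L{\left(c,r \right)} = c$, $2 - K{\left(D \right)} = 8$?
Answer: $-4176$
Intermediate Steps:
$K{\left(D \right)} = -6$ ($K{\left(D \right)} = 2 - 8 = -6$)
$b{\left(C,X \right)} = C X$ ($b{\left(C,X \right)} = C X + 0 = C X$)
$f = -12$ ($f = \left(-3\right) 4 = -12$)
$f \left(-58\right) K{\left(6 \right)} = \left(-12\right) \left(-58\right) \left(-6\right) = 696 \left(-6\right) = -4176$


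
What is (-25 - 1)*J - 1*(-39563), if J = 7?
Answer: 39381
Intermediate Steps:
(-25 - 1)*J - 1*(-39563) = (-25 - 1)*7 - 1*(-39563) = -26*7 + 39563 = -182 + 39563 = 39381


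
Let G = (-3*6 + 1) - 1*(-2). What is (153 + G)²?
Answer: 19044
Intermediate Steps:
G = -15 (G = (-18 + 1) + 2 = -17 + 2 = -15)
(153 + G)² = (153 - 15)² = 138² = 19044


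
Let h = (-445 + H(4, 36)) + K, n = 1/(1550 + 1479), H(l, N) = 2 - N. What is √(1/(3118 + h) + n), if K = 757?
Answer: 5*√660906597/5143242 ≈ 0.024992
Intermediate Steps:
n = 1/3029 ≈ 0.00033014
h = 278 (h = (-445 + (2 - 1*36)) + 757 = (-445 + (2 - 36)) + 757 = (-445 - 34) + 757 = -479 + 757 = 278)
√(1/(3118 + h) + n) = √(1/(3118 + 278) + 1/3029) = √(1/3396 + 1/3029) = √(6425/10286484) = 5*√660906597/5143242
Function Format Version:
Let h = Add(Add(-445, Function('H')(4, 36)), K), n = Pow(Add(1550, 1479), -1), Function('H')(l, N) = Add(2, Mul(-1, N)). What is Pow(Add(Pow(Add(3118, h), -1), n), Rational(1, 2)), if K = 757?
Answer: Mul(Rational(5, 5143242), Pow(660906597, Rational(1, 2))) ≈ 0.024992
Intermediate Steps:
n = Rational(1, 3029) (n = Pow(3029, -1) = Rational(1, 3029) ≈ 0.00033014)
h = 278 (h = Add(Add(-445, Add(2, Mul(-1, 36))), 757) = Add(Add(-445, Add(2, -36)), 757) = Add(Add(-445, -34), 757) = Add(-479, 757) = 278)
Pow(Add(Pow(Add(3118, h), -1), n), Rational(1, 2)) = Pow(Add(Pow(Add(3118, 278), -1), Rational(1, 3029)), Rational(1, 2)) = Pow(Add(Pow(3396, -1), Rational(1, 3029)), Rational(1, 2)) = Pow(Add(Rational(1, 3396), Rational(1, 3029)), Rational(1, 2)) = Pow(Rational(6425, 10286484), Rational(1, 2)) = Mul(Rational(5, 5143242), Pow(660906597, Rational(1, 2)))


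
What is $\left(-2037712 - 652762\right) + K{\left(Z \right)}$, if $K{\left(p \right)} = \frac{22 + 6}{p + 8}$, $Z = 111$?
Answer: $- \frac{45738054}{17} \approx -2.6905 \cdot 10^{6}$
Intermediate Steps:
$K{\left(p \right)} = \frac{28}{8 + p}$
$\left(-2037712 - 652762\right) + K{\left(Z \right)} = \left(-2037712 - 652762\right) + \frac{28}{8 + 111} = -2690474 + \frac{28}{119} = -2690474 + 28 \cdot \frac{1}{119} = -2690474 + \frac{4}{17} = - \frac{45738054}{17}$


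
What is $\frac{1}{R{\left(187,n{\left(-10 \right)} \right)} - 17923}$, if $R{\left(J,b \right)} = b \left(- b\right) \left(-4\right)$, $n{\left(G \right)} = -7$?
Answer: $- \frac{1}{17727} \approx -5.6411 \cdot 10^{-5}$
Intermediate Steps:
$R{\left(J,b \right)} = 4 b^{2}$ ($R{\left(J,b \right)} = - b^{2} \left(-4\right) = 4 b^{2}$)
$\frac{1}{R{\left(187,n{\left(-10 \right)} \right)} - 17923} = \frac{1}{4 \left(-7\right)^{2} - 17923} = \frac{1}{4 \cdot 49 - 17923} = \frac{1}{196 - 17923} = \frac{1}{-17727} = - \frac{1}{17727}$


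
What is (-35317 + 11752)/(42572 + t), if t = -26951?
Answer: -7855/5207 ≈ -1.5085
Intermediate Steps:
(-35317 + 11752)/(42572 + t) = (-35317 + 11752)/(42572 - 26951) = -23565/15621 = -23565*1/15621 = -7855/5207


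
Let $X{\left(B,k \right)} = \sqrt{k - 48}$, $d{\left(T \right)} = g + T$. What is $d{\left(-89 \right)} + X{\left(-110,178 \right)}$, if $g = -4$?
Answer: $-93 + \sqrt{130} \approx -81.598$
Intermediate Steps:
$d{\left(T \right)} = -4 + T$
$X{\left(B,k \right)} = \sqrt{-48 + k}$
$d{\left(-89 \right)} + X{\left(-110,178 \right)} = \left(-4 - 89\right) + \sqrt{-48 + 178} = -93 + \sqrt{130}$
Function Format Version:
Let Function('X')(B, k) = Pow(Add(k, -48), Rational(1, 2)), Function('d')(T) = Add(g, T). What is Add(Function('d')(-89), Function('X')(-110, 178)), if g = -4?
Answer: Add(-93, Pow(130, Rational(1, 2))) ≈ -81.598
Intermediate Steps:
Function('d')(T) = Add(-4, T)
Function('X')(B, k) = Pow(Add(-48, k), Rational(1, 2))
Add(Function('d')(-89), Function('X')(-110, 178)) = Add(Add(-4, -89), Pow(Add(-48, 178), Rational(1, 2))) = Add(-93, Pow(130, Rational(1, 2)))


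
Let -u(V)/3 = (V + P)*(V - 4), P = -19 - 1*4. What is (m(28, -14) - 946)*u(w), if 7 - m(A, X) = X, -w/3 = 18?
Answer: 12393150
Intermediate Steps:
w = -54 (w = -3*18 = -54)
P = -23 (P = -19 - 4 = -23)
m(A, X) = 7 - X
u(V) = -3*(-23 + V)*(-4 + V) (u(V) = -3*(V - 23)*(V - 4) = -3*(-23 + V)*(-4 + V))
(m(28, -14) - 946)*u(w) = ((7 - 1*(-14)) - 946)*(-276 - 3*(-54)² + 81*(-54)) = ((7 + 14) - 946)*(-276 - 3*2916 - 4374) = (21 - 946)*(-276 - 8748 - 4374) = -925*(-13398) = 12393150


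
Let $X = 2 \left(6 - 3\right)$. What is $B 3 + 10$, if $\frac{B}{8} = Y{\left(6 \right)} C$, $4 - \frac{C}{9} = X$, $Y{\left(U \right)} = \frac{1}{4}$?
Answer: $-98$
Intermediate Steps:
$Y{\left(U \right)} = \frac{1}{4}$
$X = 6$ ($X = 2 \cdot 3 = 6$)
$C = -18$ ($C = 36 - 54 = -18$)
$B = -36$ ($B = 8 \cdot \frac{1}{4} \left(-18\right) = 8 \left(- \frac{9}{2}\right) = -36$)
$B 3 + 10 = \left(-36\right) 3 + 10 = -108 + 10 = -98$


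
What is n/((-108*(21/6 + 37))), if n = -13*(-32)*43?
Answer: -8944/2187 ≈ -4.0896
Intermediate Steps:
n = 17888 (n = 416*43 = 17888)
n/((-108*(21/6 + 37))) = 17888/((-108*(21/6 + 37))) = 17888/((-108*(21*(⅙) + 37))) = 17888/((-108*(7/2 + 37))) = 17888/((-108*81/2)) = 17888/(-4374) = 17888*(-1/4374) = -8944/2187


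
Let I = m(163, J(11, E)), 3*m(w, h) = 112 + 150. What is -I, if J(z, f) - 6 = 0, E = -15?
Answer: -262/3 ≈ -87.333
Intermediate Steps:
J(z, f) = 6 (J(z, f) = 6 + 0 = 6)
m(w, h) = 262/3 (m(w, h) = (112 + 150)/3 = (1/3)*262 = 262/3)
I = 262/3 ≈ 87.333
-I = -1*262/3 = -262/3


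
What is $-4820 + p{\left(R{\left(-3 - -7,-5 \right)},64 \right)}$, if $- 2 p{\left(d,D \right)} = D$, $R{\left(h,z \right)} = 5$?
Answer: $-4852$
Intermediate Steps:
$p{\left(d,D \right)} = - \frac{D}{2}$
$-4820 + p{\left(R{\left(-3 - -7,-5 \right)},64 \right)} = -4820 - 32 = -4852$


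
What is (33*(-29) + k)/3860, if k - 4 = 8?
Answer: -189/772 ≈ -0.24482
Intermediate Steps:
k = 12 (k = 4 + 8 = 12)
(33*(-29) + k)/3860 = (33*(-29) + 12)/3860 = (-957 + 12)*(1/3860) = -945*1/3860 = -189/772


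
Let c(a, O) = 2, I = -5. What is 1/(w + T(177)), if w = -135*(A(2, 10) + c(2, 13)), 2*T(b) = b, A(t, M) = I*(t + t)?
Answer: 2/5037 ≈ 0.00039706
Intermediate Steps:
A(t, M) = -10*t (A(t, M) = -5*(t + t) = -10*t)
T(b) = b/2
w = 2430 (w = -135*(-10*2 + 2) = -135*(-20 + 2) = -135*(-18) = 2430)
1/(w + T(177)) = 1/(2430 + (½)*177) = 1/(2430 + 177/2) = 1/(5037/2) = 2/5037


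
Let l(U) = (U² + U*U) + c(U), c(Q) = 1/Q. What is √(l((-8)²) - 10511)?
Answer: I*√148415/8 ≈ 48.156*I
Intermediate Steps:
l(U) = 1/U + 2*U² (l(U) = (U² + U*U) + 1/U = (U² + U²) + 1/U = 2*U² + 1/U = 1/U + 2*U²)
√(l((-8)²) - 10511) = √((1 + 2*((-8)²)³)/((-8)²) - 10511) = √((1 + 2*64³)/64 - 10511) = √((1 + 2*262144)/64 - 10511) = √((1 + 524288)/64 - 10511) = √((1/64)*524289 - 10511) = √(524289/64 - 10511) = √(-148415/64) = I*√148415/8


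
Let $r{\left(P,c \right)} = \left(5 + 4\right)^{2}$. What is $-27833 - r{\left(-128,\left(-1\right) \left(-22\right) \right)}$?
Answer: $-27914$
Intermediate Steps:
$r{\left(P,c \right)} = 81$ ($r{\left(P,c \right)} = 9^{2} = 81$)
$-27833 - r{\left(-128,\left(-1\right) \left(-22\right) \right)} = -27833 - 81 = -27914$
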